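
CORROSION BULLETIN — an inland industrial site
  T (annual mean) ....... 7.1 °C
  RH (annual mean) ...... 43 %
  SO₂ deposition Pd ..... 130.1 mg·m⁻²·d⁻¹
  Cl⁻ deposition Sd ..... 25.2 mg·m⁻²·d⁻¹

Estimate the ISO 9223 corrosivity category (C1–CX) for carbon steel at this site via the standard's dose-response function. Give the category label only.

carbon steel: temperature factor f = +0.150·(-2.9) = -0.4350
  sulphur-dioxide contribution → 34.04 μm/a
  chloride contribution → 4.141 μm/a
  total first-year rate 38.18 μm/a
Category bounds: 25…50 μm/a bracket r_corr ⇒ C3

C3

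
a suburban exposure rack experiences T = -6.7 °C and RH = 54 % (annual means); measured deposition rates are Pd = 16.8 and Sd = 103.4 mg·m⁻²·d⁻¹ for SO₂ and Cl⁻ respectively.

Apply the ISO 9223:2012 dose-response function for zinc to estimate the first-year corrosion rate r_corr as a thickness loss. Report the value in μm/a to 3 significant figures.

zinc: T≤10 °C ⇒ hinge +0.038·(-6.7−10) = -0.6346
  sulphur-dioxide contribution → 0.2837 μm/a
  chloride contribution → 0.2146 μm/a
  total first-year rate 0.4983 μm/a

r_corr = 0.498 μm/a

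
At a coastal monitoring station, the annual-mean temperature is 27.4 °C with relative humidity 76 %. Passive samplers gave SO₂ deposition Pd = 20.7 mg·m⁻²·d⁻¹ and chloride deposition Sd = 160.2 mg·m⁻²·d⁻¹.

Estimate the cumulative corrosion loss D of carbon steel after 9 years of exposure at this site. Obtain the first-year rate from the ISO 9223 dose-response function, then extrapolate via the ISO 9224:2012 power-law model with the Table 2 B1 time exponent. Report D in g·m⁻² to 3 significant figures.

carbon steel: f(T) = -0.054·(T−10) [T>10 °C] = -0.9396
  Pd branch = 1.77·Pd^0.52·e^(0.02·RH+f) = 15.29 μm/a
  Sd branch = 0.102·Sd^0.62·e^(0.033·RH+0.04·T) = 87.23 μm/a
  sum: 15.29 + 87.23 → r_corr = 102.5 μm/a
Power-law: D(9) = r_corr · 9^0.523
  D(9) = 102.5 × 9^0.523 = 102.5 × 3.156 = 323.5 μm
  Mass loss = 323.5 μm × 7.85 g/cm³ = 2540 g·m⁻²

D(9) = 2.54e+03 g·m⁻²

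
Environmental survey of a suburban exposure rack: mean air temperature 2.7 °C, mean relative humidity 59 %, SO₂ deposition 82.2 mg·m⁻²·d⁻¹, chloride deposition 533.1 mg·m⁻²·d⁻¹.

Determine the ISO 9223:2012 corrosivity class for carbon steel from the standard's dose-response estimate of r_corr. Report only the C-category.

C4

carbon steel: T≤10 °C ⇒ hinge +0.150·(2.7−10) = -1.0950
  sulphur-dioxide contribution → 19.08 μm/a
  chloride contribution → 39.06 μm/a
  total first-year rate 58.14 μm/a
58.1 μm/a falls in (50, 80] for carbon steel → category C4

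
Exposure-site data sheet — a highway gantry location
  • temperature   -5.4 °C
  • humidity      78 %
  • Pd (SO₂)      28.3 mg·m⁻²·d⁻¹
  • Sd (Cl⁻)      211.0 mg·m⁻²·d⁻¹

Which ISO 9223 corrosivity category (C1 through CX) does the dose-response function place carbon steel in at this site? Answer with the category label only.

C3

carbon steel: f(T) = +0.150·(T−10) [T≤10 °C] = -2.3100
  sulphur-dioxide contribution → 4.755 μm/a
  chloride contribution → 29.77 μm/a
  ⇒ r_corr(carbon steel) = 34.52 μm/a
34.5 μm/a falls in (25, 50] for carbon steel → category C3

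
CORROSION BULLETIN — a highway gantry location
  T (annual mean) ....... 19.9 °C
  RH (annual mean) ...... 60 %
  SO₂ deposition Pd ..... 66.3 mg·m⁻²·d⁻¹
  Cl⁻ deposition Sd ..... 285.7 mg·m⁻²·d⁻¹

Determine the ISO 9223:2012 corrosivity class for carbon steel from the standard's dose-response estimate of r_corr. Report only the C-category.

C5

carbon steel: f(T) = -0.054·(T−10) [T>10 °C] = -0.5346
  sulphur-dioxide contribution → 30.49 μm/a
  chloride contribution → 54.56 μm/a
  total first-year rate 85.05 μm/a
Category bounds: 80…200 μm/a bracket r_corr ⇒ C5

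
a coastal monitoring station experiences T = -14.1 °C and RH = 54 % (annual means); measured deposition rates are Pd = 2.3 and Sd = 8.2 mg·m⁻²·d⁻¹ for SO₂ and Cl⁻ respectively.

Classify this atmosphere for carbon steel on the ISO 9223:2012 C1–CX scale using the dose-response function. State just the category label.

C2

carbon steel: f(T) = +0.150·(T−10) [T≤10 °C] = -3.6150
  sulphur-dioxide contribution → 0.2163 μm/a
  chloride contribution → 1.271 μm/a
  total first-year rate 1.487 μm/a
ISO 9223 Table 2 (carbon steel): 1.3 < 1.49 ≤ 25 μm/a ⇒ C2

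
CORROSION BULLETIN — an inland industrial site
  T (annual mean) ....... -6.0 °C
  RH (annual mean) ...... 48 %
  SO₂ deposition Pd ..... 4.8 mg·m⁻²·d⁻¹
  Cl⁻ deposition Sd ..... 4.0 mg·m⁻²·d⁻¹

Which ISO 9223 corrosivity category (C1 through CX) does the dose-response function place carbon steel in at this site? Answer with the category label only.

carbon steel: temperature factor f = +0.150·(-16.0) = -2.4000
  Pd branch = 1.77·Pd^0.52·e^(0.02·RH+f) = 0.9481 μm/a
  Cl⁻ term: 0.102·4.0^0.62·exp(0.033·48+0.04·-6.0) = 0.9238
  r_corr = 0.9481 + 0.9238 = 1.872 μm/a
Category bounds: 1.3…25 μm/a bracket r_corr ⇒ C2

C2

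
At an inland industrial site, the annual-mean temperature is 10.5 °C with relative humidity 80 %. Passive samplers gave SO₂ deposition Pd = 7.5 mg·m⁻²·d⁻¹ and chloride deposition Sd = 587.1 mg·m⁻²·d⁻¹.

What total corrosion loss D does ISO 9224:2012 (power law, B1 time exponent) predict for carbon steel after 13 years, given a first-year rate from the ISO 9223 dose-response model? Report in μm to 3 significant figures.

D(13) = 526 μm

carbon steel: f(T) = -0.054·(T−10) [T>10 °C] = -0.0270
  SO₂ term: 1.77·7.5^0.52·exp(0.02·80-0.0270) = 24.33
  Cl⁻ term: 0.102·587.1^0.62·exp(0.033·80+0.04·10.5) = 113.3
  sum: 24.33 + 113.3 → r_corr = 137.6 μm/a
ISO 9224: D(t) = r_corr · t^b with b = 0.523 (carbon steel, B1)
  D(13) = 137.6 × 13^0.523 = 137.6 × 3.825 = 526.3 μm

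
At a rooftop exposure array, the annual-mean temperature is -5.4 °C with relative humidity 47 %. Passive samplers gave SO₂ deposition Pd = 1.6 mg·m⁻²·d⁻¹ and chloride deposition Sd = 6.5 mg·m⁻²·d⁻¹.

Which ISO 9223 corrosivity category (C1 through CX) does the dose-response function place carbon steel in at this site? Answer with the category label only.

carbon steel: temperature factor f = +0.150·(-15.4) = -2.3100
  sulphur-dioxide contribution → 0.5743 μm/a
  chloride contribution → 1.237 μm/a
  ⇒ r_corr(carbon steel) = 1.811 μm/a
ISO 9223 Table 2 (carbon steel): 1.3 < 1.81 ≤ 25 μm/a ⇒ C2

C2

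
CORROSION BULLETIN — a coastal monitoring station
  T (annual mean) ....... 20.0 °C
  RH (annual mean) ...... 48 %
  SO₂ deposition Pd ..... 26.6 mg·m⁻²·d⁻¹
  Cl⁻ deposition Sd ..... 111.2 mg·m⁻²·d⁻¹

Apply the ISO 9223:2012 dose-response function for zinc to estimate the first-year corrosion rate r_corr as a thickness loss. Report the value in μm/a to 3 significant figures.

zinc: f(T) = -0.071·(T−10) [T>10 °C] = -0.7100
  sulphur-dioxide contribution → 0.2444 μm/a
  chloride contribution → 2.062 μm/a
  total first-year rate 2.307 μm/a

r_corr = 2.31 μm/a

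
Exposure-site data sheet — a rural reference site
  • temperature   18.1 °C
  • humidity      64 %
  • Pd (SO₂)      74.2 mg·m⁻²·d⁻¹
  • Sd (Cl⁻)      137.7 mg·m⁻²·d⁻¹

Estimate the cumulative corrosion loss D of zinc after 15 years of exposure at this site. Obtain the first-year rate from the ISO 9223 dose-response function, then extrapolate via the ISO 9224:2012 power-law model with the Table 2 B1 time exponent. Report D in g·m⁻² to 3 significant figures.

zinc: f(T) = -0.071·(T−10) [T>10 °C] = -0.5751
  Pd branch = 0.0129·Pd^0.44·e^(0.046·RH+f) = 0.917 μm/a
  Cl⁻ term: 0.0175·137.7^0.57·exp(0.008·64+0.085·18.1) = 2.253
  r_corr = 0.917 + 2.253 = 3.17 μm/a
Long-term exponent b (ISO 9224 Table 2, B1) = 0.813
  D(15) = 3.17 × 15^0.813 = 3.17 × 9.04 = 28.66 μm
  Mass loss = 28.66 μm × 7.14 g/cm³ = 204.6 g·m⁻²

D(15) = 205 g·m⁻²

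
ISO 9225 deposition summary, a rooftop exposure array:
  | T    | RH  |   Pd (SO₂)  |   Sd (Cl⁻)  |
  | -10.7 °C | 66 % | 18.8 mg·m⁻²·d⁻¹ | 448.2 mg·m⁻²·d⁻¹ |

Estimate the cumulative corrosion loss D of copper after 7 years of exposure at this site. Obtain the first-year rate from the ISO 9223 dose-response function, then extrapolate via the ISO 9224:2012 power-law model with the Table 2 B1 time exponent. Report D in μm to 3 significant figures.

D(7) = 1.39 μm

copper: temperature factor f = +0.126·(-20.7) = -2.6082
  sulphur-dioxide contribution → 0.04111 μm/a
  chloride contribution → 0.3395 μm/a
  ⇒ r_corr(copper) = 0.3806 μm/a
ISO 9224: D(t) = r_corr · t^b with b = 0.667 (copper, B1)
  D(7) = 0.3806 × 7^0.667 = 0.3806 × 3.662 = 1.394 μm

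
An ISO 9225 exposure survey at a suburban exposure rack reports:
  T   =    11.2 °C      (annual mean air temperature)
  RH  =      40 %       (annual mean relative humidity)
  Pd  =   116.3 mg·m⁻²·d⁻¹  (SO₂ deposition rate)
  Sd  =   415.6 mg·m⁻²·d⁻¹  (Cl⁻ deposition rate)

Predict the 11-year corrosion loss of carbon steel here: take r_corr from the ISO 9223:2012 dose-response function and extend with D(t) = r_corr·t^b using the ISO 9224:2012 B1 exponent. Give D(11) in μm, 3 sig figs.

carbon steel: T>10 °C ⇒ hinge -0.054·(11.2−10) = -0.0648
  sulphur-dioxide contribution → 43.79 μm/a
  chloride contribution → 25.12 μm/a
  ⇒ r_corr(carbon steel) = 68.91 μm/a
Power-law: D(11) = r_corr · 11^0.523
  D(11) = 68.91 × 11^0.523 = 68.91 × 3.505 = 241.5 μm

D(11) = 242 μm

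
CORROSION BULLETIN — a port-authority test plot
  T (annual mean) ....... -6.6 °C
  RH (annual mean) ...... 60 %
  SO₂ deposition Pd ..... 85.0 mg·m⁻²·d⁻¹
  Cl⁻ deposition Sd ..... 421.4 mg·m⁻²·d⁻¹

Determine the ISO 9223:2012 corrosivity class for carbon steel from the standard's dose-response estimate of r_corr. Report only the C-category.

C3

carbon steel: T≤10 °C ⇒ hinge +0.150·(-6.6−10) = -2.4900
  SO₂ term: 1.77·85.0^0.52·exp(0.02·60-2.4900) = 4.909
  Cl⁻ term: 0.102·421.4^0.62·exp(0.033·60+0.04·-6.6) = 24.05
  sum: 4.909 + 24.05 → r_corr = 28.96 μm/a
ISO 9223 Table 2 (carbon steel): 25 < 29 ≤ 50 μm/a ⇒ C3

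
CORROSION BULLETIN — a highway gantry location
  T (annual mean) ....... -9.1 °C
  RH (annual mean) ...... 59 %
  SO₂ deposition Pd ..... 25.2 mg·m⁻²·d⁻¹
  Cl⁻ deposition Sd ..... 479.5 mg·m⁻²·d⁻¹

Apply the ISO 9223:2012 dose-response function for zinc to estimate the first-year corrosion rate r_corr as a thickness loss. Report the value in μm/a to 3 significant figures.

r_corr = 0.826 μm/a

zinc: f(T) = +0.038·(T−10) [T≤10 °C] = -0.7258
  SO₂ term: 0.0129·25.2^0.44·exp(0.046·59-0.7258) = 0.3896
  Cl⁻ term: 0.0175·479.5^0.57·exp(0.008·59+0.085·-9.1) = 0.4367
  r_corr = 0.3896 + 0.4367 = 0.8263 μm/a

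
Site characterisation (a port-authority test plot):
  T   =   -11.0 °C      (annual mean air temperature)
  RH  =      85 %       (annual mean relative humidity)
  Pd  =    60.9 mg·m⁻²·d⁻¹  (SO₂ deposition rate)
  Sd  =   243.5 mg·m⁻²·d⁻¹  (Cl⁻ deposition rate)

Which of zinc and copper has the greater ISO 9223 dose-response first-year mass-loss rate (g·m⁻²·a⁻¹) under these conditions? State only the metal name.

zinc

zinc: T≤10 °C ⇒ hinge +0.038·(-11.0−10) = -0.7980
  sulphur-dioxide contribution → 1.767 μm/a
  chloride contribution → 0.3109 μm/a
  total first-year rate 2.078 μm/a
  mass loss = 2.078 μm/a × 7.14 g/cm³ = 14.84 g·m⁻²·a⁻¹
copper: T≤10 °C ⇒ hinge +0.126·(-11.0−10) = -2.6460
  sulphur-dioxide contribution → 0.1649 μm/a
  chloride contribution → 0.5623 μm/a
  ⇒ r_corr(copper) = 0.7271 μm/a
  mass loss = 0.7271 μm/a × 8.96 g/cm³ = 6.515 g·m⁻²·a⁻¹
Ordering by g·m⁻²·a⁻¹: zinc (14.8) > copper (6.51)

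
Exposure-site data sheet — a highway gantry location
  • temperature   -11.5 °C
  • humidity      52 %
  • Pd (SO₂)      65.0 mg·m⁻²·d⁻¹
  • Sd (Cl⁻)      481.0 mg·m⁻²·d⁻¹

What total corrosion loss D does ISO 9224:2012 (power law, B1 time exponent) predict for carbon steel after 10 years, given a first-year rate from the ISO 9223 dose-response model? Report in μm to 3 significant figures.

carbon steel: T≤10 °C ⇒ hinge +0.150·(-11.5−10) = -3.2250
  Pd branch = 1.77·Pd^0.52·e^(0.02·RH+f) = 1.745 μm/a
  Sd branch = 0.102·Sd^0.62·e^(0.033·RH+0.04·T) = 16.48 μm/a
  r_corr = 1.745 + 16.48 = 18.23 μm/a
ISO 9224: D(t) = r_corr · t^b with b = 0.523 (carbon steel, B1)
  D(10) = 18.23 × 10^0.523 = 18.23 × 3.334 = 60.77 μm

D(10) = 60.8 μm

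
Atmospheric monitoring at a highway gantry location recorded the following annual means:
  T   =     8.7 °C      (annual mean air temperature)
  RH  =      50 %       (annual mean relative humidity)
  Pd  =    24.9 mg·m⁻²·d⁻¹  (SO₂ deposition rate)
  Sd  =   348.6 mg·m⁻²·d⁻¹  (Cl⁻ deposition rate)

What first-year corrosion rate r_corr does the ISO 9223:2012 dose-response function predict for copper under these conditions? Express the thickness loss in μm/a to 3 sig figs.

r_corr = 0.660 μm/a

copper: T≤10 °C ⇒ hinge +0.126·(8.7−10) = -0.1638
  SO₂ term: 0.0053·24.9^0.26·exp(0.059·50-0.1638) = 0.1983
  Cl⁻ term: 0.01025·348.6^0.27·exp(0.036·50+0.049·8.7) = 0.4613
  sum: 0.1983 + 0.4613 → r_corr = 0.6596 μm/a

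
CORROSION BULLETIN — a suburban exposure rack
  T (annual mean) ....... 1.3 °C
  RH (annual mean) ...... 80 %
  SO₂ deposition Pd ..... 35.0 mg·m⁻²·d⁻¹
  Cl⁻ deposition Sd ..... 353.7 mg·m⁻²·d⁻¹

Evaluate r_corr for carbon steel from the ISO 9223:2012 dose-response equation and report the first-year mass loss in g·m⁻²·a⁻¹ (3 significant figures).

carbon steel: f(T) = +0.150·(T−10) [T≤10 °C] = -1.3050
  sulphur-dioxide contribution → 15.1 μm/a
  chloride contribution → 57.26 μm/a
  total first-year rate 72.36 μm/a
Convert to mass loss: 72.36 μm/a × 7.85 g/cm³ = 568.1 g·m⁻²·a⁻¹

r_corr = 568 g·m⁻²·a⁻¹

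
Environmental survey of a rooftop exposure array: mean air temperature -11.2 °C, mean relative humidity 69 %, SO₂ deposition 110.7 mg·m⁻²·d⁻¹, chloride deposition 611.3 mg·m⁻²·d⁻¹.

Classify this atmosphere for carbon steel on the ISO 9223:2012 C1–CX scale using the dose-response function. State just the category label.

carbon steel: f(T) = +0.150·(T−10) [T≤10 °C] = -3.1800
  Pd branch = 1.77·Pd^0.52·e^(0.02·RH+f) = 3.382 μm/a
  Sd branch = 0.102·Sd^0.62·e^(0.033·RH+0.04·T) = 33.92 μm/a
  r_corr = 3.382 + 33.92 = 37.3 μm/a
37.3 μm/a falls in (25, 50] for carbon steel → category C3

C3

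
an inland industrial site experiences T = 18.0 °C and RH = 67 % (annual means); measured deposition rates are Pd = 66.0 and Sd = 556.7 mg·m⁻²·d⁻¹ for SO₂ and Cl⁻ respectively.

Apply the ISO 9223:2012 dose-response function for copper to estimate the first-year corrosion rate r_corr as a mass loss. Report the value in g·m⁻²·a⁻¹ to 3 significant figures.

r_corr = 17.5 g·m⁻²·a⁻¹

copper: temperature factor f = -0.080·(8.0) = -0.6400
  Pd branch = 0.0053·Pd^0.26·e^(0.059·RH+f) = 0.4327 μm/a
  Sd branch = 0.01025·Sd^0.27·e^(0.036·RH+0.049·T) = 1.523 μm/a
  sum: 0.4327 + 1.523 → r_corr = 1.955 μm/a
Convert to mass loss: 1.955 μm/a × 8.96 g/cm³ = 17.52 g·m⁻²·a⁻¹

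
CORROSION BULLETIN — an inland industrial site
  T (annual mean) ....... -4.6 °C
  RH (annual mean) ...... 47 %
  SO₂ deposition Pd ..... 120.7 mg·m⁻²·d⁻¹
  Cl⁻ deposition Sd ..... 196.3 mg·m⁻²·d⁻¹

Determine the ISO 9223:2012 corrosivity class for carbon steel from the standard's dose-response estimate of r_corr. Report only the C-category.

C2

carbon steel: T≤10 °C ⇒ hinge +0.150·(-4.6−10) = -2.1900
  sulphur-dioxide contribution → 6.132 μm/a
  chloride contribution → 10.57 μm/a
  ⇒ r_corr(carbon steel) = 16.7 μm/a
Category bounds: 1.3…25 μm/a bracket r_corr ⇒ C2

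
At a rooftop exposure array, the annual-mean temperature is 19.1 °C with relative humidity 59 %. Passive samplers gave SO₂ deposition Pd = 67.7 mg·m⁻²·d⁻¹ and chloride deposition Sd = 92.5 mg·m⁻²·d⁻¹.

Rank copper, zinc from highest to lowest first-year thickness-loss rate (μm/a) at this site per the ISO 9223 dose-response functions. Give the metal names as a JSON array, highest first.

["zinc", "copper"]

copper: temperature factor f = -0.080·(9.1) = -0.7280
  SO₂ term: 0.0053·67.7^0.26·exp(0.059·59-0.7280) = 0.2488
  Sd branch = 0.01025·Sd^0.27·e^(0.036·RH+0.049·T) = 0.7421 μm/a
  r_corr = 0.2488 + 0.7421 = 0.9909 μm/a
zinc: f(T) = -0.071·(T−10) [T>10 °C] = -0.6461
  Pd branch = 0.0129·Pd^0.44·e^(0.046·RH+f) = 0.6518 μm/a
  Cl⁻ term: 0.0175·92.5^0.57·exp(0.008·59+0.085·19.1) = 1.878
  r_corr = 0.6518 + 1.878 = 2.53 μm/a
Ordering by μm/a: zinc (2.53) > copper (0.991)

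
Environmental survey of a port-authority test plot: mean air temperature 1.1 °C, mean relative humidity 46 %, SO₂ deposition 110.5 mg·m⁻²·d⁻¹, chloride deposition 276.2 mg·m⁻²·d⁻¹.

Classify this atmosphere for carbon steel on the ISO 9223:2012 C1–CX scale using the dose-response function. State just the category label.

carbon steel: T≤10 °C ⇒ hinge +0.150·(1.1−10) = -1.3350
  SO₂ term: 1.77·110.5^0.52·exp(0.02·46-1.3350) = 13.5
  Cl⁻ term: 0.102·276.2^0.62·exp(0.033·46+0.04·1.1) = 15.87
  r_corr = 13.5 + 15.87 = 29.37 μm/a
ISO 9223 Table 2 (carbon steel): 25 < 29.4 ≤ 50 μm/a ⇒ C3

C3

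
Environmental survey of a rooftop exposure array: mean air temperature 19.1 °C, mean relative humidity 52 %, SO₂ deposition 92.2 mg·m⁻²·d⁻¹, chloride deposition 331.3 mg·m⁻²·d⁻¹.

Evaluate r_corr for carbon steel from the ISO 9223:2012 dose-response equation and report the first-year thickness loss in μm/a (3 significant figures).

carbon steel: temperature factor f = -0.054·(9.1) = -0.4914
  SO₂ term: 1.77·92.2^0.52·exp(0.02·52-0.4914) = 32.2
  Sd branch = 0.102·Sd^0.62·e^(0.033·RH+0.04·T) = 44.48 μm/a
  sum: 32.2 + 44.48 → r_corr = 76.68 μm/a

r_corr = 76.7 μm/a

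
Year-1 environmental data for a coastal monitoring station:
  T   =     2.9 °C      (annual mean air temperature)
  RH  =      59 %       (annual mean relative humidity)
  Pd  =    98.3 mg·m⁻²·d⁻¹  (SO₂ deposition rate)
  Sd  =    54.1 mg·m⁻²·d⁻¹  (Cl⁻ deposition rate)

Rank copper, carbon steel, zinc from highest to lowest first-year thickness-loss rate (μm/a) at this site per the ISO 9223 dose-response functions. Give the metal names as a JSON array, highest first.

["carbon steel", "zinc", "copper"]

copper: temperature factor f = +0.126·(-7.1) = -0.8946
  Pd branch = 0.0053·Pd^0.26·e^(0.059·RH+f) = 0.2321 μm/a
  Cl⁻ term: 0.01025·54.1^0.27·exp(0.036·59+0.049·2.9) = 0.2903
  sum: 0.2321 + 0.2903 → r_corr = 0.5224 μm/a
carbon steel: f(T) = +0.150·(T−10) [T≤10 °C] = -1.0650
  Pd branch = 1.77·Pd^0.52·e^(0.02·RH+f) = 21.58 μm/a
  Cl⁻ term: 0.102·54.1^0.62·exp(0.033·59+0.04·2.9) = 9.531
  r_corr = 21.58 + 9.531 = 31.11 μm/a
zinc: f(T) = +0.038·(T−10) [T≤10 °C] = -0.2698
  Pd branch = 0.0129·Pd^0.44·e^(0.046·RH+f) = 1.119 μm/a
  Cl⁻ term: 0.0175·54.1^0.57·exp(0.008·59+0.085·2.9) = 0.3491
  sum: 1.119 + 0.3491 → r_corr = 1.468 μm/a
Ordering by μm/a: carbon steel (31.1) > zinc (1.47) > copper (0.522)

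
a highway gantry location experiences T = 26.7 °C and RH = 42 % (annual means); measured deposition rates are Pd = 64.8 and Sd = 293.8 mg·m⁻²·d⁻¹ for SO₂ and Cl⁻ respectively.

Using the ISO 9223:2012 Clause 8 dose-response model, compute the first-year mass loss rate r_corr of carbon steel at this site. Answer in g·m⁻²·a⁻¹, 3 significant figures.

r_corr = 430 g·m⁻²·a⁻¹

carbon steel: f(T) = -0.054·(T−10) [T>10 °C] = -0.9018
  SO₂ term: 1.77·64.8^0.52·exp(0.02·42-0.9018) = 14.56
  Cl⁻ term: 0.102·293.8^0.62·exp(0.033·42+0.04·26.7) = 40.23
  r_corr = 14.56 + 40.23 = 54.79 μm/a
Convert to mass loss: 54.79 μm/a × 7.85 g/cm³ = 430.1 g·m⁻²·a⁻¹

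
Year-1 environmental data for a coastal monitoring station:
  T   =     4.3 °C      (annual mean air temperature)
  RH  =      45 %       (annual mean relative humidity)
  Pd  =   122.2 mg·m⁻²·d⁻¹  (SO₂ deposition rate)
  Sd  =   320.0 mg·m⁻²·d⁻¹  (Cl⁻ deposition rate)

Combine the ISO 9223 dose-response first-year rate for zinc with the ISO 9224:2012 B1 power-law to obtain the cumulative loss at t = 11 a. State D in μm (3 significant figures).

zinc: temperature factor f = +0.038·(-5.7) = -0.2166
  sulphur-dioxide contribution → 0.6821 μm/a
  chloride contribution → 0.9684 μm/a
  ⇒ r_corr(zinc) = 1.65 μm/a
Power-law: D(11) = r_corr · 11^0.813
  D(11) = 1.65 × 11^0.813 = 1.65 × 7.025 = 11.59 μm

D(11) = 11.6 μm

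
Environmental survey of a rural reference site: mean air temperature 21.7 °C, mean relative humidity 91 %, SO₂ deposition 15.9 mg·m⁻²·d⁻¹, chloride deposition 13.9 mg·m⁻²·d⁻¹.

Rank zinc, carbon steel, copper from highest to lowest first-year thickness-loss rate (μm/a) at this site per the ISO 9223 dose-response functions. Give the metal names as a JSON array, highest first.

["carbon steel", "copper", "zinc"]

zinc: T>10 °C ⇒ hinge -0.071·(21.7−10) = -0.8307
  sulphur-dioxide contribution → 1.249 μm/a
  chloride contribution → 1.027 μm/a
  ⇒ r_corr(zinc) = 2.276 μm/a
carbon steel: temperature factor f = -0.054·(11.7) = -0.6318
  sulphur-dioxide contribution → 24.48 μm/a
  chloride contribution → 25.03 μm/a
  total first-year rate 49.5 μm/a
copper: temperature factor f = -0.080·(11.7) = -0.9360
  sulphur-dioxide contribution → 0.9159 μm/a
  chloride contribution → 1.599 μm/a
  ⇒ r_corr(copper) = 2.515 μm/a
Ordering by μm/a: carbon steel (49.5) > copper (2.52) > zinc (2.28)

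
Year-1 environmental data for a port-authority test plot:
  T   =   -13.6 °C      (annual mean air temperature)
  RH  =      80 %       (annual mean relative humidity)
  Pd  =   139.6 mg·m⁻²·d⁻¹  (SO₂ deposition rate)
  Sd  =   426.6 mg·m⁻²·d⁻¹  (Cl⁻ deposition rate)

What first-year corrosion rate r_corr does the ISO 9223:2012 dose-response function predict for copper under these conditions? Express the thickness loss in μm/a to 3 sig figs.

r_corr = 0.591 μm/a

copper: f(T) = +0.126·(T−10) [T≤10 °C] = -2.9736
  Pd branch = 0.0053·Pd^0.26·e^(0.059·RH+f) = 0.1097 μm/a
  Cl⁻ term: 0.01025·426.6^0.27·exp(0.036·80+0.049·-13.6) = 0.481
  r_corr = 0.1097 + 0.481 = 0.5908 μm/a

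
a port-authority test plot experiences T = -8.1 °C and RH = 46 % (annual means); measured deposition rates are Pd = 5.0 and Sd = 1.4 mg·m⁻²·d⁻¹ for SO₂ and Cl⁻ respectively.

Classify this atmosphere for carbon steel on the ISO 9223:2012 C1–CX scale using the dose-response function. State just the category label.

C1

carbon steel: temperature factor f = +0.150·(-18.1) = -2.7150
  SO₂ term: 1.77·5.0^0.52·exp(0.02·46-2.7150) = 0.679
  Cl⁻ term: 0.102·1.4^0.62·exp(0.033·46+0.04·-8.1) = 0.4147
  sum: 0.679 + 0.4147 → r_corr = 1.094 μm/a
1.09 μm/a falls in (0, 1.3] for carbon steel → category C1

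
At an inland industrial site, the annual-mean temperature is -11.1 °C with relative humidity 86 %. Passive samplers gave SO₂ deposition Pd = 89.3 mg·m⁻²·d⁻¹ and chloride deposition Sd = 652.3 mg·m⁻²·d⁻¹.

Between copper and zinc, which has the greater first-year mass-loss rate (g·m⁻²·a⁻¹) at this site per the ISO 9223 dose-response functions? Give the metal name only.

copper: temperature factor f = +0.126·(-21.1) = -2.6586
  SO₂ term: 0.0053·89.3^0.26·exp(0.059·86-2.6586) = 0.1908
  Cl⁻ term: 0.01025·652.3^0.27·exp(0.036·86+0.049·-11.1) = 0.7568
  sum: 0.1908 + 0.7568 → r_corr = 0.9476 μm/a
  mass loss = 0.9476 μm/a × 8.96 g/cm³ = 8.49 g·m⁻²·a⁻¹
zinc: f(T) = +0.038·(T−10) [T≤10 °C] = -0.8018
  Pd branch = 0.0129·Pd^0.44·e^(0.046·RH+f) = 2.182 μm/a
  Cl⁻ term: 0.0175·652.3^0.57·exp(0.008·86+0.085·-11.1) = 0.5449
  sum: 2.182 + 0.5449 → r_corr = 2.727 μm/a
  mass loss = 2.727 μm/a × 7.14 g/cm³ = 19.47 g·m⁻²·a⁻¹
Ordering by g·m⁻²·a⁻¹: zinc (19.5) > copper (8.49)

zinc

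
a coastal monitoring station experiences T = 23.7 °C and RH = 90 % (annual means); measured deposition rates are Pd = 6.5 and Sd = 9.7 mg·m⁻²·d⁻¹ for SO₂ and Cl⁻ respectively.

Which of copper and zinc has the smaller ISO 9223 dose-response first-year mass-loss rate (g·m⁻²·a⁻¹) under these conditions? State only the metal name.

zinc

copper: f(T) = -0.080·(T−10) [T>10 °C] = -1.0960
  SO₂ term: 0.0053·6.5^0.26·exp(0.059·90-1.0960) = 0.5831
  Cl⁻ term: 0.01025·9.7^0.27·exp(0.036·90+0.049·23.7) = 1.544
  sum: 0.5831 + 1.544 → r_corr = 2.127 μm/a
  mass loss = 2.127 μm/a × 8.96 g/cm³ = 19.06 g·m⁻²·a⁻¹
zinc: f(T) = -0.071·(T−10) [T>10 °C] = -0.9727
  Pd branch = 0.0129·Pd^0.44·e^(0.046·RH+f) = 0.6979 μm/a
  Sd branch = 0.0175·Sd^0.57·e^(0.008·RH+0.085·T) = 0.9842 μm/a
  r_corr = 0.6979 + 0.9842 = 1.682 μm/a
  mass loss = 1.682 μm/a × 7.14 g/cm³ = 12.01 g·m⁻²·a⁻¹
Ordering by g·m⁻²·a⁻¹: copper (19.1) > zinc (12)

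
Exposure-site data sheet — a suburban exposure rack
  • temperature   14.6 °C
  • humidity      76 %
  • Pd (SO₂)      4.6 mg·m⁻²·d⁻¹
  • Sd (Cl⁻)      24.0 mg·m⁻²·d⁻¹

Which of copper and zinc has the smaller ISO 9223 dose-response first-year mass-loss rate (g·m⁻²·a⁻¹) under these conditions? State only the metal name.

copper: T>10 °C ⇒ hinge -0.080·(14.6−10) = -0.3680
  Pd branch = 0.0053·Pd^0.26·e^(0.059·RH+f) = 0.4832 μm/a
  Sd branch = 0.01025·Sd^0.27·e^(0.036·RH+0.049·T) = 0.7626 μm/a
  sum: 0.4832 + 0.7626 → r_corr = 1.246 μm/a
  mass loss = 1.246 μm/a × 8.96 g/cm³ = 11.16 g·m⁻²·a⁻¹
zinc: temperature factor f = -0.071·(4.6) = -0.3266
  SO₂ term: 0.0129·4.6^0.44·exp(0.046·76-0.3266) = 0.6007
  Sd branch = 0.0175·Sd^0.57·e^(0.008·RH+0.085·T) = 0.6804 μm/a
  r_corr = 0.6007 + 0.6804 = 1.281 μm/a
  mass loss = 1.281 μm/a × 7.14 g/cm³ = 9.147 g·m⁻²·a⁻¹
Ordering by g·m⁻²·a⁻¹: copper (11.2) > zinc (9.15)

zinc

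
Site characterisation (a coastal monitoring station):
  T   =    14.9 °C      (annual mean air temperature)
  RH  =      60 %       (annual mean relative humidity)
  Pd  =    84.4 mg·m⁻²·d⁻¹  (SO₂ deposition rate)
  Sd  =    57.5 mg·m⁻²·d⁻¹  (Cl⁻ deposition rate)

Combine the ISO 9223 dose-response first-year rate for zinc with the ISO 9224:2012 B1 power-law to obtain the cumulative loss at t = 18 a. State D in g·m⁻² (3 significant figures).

D(18) = 151 g·m⁻²

zinc: temperature factor f = -0.071·(4.9) = -0.3479
  sulphur-dioxide contribution → 1.013 μm/a
  chloride contribution → 1.011 μm/a
  ⇒ r_corr(zinc) = 2.024 μm/a
Power-law: D(18) = r_corr · 18^0.813
  D(18) = 2.024 × 18^0.813 = 2.024 × 10.48 = 21.22 μm
  Mass loss = 21.22 μm × 7.14 g/cm³ = 151.5 g·m⁻²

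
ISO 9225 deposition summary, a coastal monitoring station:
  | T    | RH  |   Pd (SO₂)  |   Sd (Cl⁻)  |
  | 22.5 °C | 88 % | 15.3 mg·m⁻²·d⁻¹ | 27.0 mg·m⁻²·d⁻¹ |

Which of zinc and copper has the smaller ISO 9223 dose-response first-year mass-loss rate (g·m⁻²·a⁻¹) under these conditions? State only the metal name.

zinc

zinc: f(T) = -0.071·(T−10) [T>10 °C] = -0.8875
  SO₂ term: 0.0129·15.3^0.44·exp(0.046·88-0.8875) = 1.01
  Cl⁻ term: 0.0175·27.0^0.57·exp(0.008·88+0.085·22.5) = 1.568
  sum: 1.01 + 1.568 → r_corr = 2.578 μm/a
  mass loss = 2.578 μm/a × 7.14 g/cm³ = 18.41 g·m⁻²·a⁻¹
copper: temperature factor f = -0.080·(12.5) = -1.0000
  SO₂ term: 0.0053·15.3^0.26·exp(0.059·88-1.0000) = 0.7126
  Cl⁻ term: 0.01025·27.0^0.27·exp(0.036·88+0.049·22.5) = 1.786
  r_corr = 0.7126 + 1.786 = 2.498 μm/a
  mass loss = 2.498 μm/a × 8.96 g/cm³ = 22.39 g·m⁻²·a⁻¹
Ordering by g·m⁻²·a⁻¹: copper (22.4) > zinc (18.4)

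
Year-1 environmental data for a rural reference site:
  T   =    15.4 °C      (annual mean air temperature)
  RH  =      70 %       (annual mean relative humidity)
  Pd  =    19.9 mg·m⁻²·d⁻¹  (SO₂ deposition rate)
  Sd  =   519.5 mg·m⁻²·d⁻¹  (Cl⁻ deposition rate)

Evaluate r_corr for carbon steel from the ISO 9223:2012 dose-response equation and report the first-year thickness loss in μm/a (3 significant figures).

r_corr = 117 μm/a

carbon steel: T>10 °C ⇒ hinge -0.054·(15.4−10) = -0.2916
  Pd branch = 1.77·Pd^0.52·e^(0.02·RH+f) = 25.4 μm/a
  Cl⁻ term: 0.102·519.5^0.62·exp(0.033·70+0.04·15.4) = 91.84
  r_corr = 25.4 + 91.84 = 117.2 μm/a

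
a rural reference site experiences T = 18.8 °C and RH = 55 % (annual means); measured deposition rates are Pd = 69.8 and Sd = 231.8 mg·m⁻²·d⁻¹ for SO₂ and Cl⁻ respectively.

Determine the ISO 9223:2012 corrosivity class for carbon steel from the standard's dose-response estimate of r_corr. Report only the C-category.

C4

carbon steel: f(T) = -0.054·(T−10) [T>10 °C] = -0.4752
  SO₂ term: 1.77·69.8^0.52·exp(0.02·55-0.4752) = 30.07
  Sd branch = 0.102·Sd^0.62·e^(0.033·RH+0.04·T) = 38.89 μm/a
  r_corr = 30.07 + 38.89 = 68.96 μm/a
69 μm/a falls in (50, 80] for carbon steel → category C4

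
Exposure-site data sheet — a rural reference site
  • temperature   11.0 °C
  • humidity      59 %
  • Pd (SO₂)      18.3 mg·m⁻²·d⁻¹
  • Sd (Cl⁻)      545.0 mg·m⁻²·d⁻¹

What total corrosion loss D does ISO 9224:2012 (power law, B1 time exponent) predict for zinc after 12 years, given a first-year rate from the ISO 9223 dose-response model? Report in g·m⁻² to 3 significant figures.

zinc: f(T) = -0.071·(T−10) [T>10 °C] = -0.0710
  sulphur-dioxide contribution → 0.6515 μm/a
  chloride contribution → 2.593 μm/a
  total first-year rate 3.245 μm/a
Power-law: D(12) = r_corr · 12^0.813
  D(12) = 3.245 × 12^0.813 = 3.245 × 7.54 = 24.47 μm
  Mass loss = 24.47 μm × 7.14 g/cm³ = 174.7 g·m⁻²

D(12) = 175 g·m⁻²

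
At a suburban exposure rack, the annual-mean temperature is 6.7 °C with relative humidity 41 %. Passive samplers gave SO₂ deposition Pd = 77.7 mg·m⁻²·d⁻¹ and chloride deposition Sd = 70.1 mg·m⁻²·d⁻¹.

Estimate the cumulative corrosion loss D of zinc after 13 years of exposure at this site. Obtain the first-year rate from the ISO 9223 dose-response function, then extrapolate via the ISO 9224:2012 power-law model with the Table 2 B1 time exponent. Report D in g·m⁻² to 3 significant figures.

D(13) = 57.1 g·m⁻²

zinc: f(T) = +0.038·(T−10) [T≤10 °C] = -0.1254
  sulphur-dioxide contribution → 0.5093 μm/a
  chloride contribution → 0.484 μm/a
  ⇒ r_corr(zinc) = 0.9934 μm/a
Power-law: D(13) = r_corr · 13^0.813
  D(13) = 0.9934 × 13^0.813 = 0.9934 × 8.047 = 7.994 μm
  Mass loss = 7.994 μm × 7.14 g/cm³ = 57.07 g·m⁻²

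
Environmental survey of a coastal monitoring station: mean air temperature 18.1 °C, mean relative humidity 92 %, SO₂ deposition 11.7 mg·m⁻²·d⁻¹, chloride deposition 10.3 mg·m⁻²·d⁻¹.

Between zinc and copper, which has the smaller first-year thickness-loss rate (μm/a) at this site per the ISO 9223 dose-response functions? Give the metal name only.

zinc

zinc: temperature factor f = -0.071·(8.1) = -0.5751
  sulphur-dioxide contribution → 1.475 μm/a
  chloride contribution → 0.6429 μm/a
  total first-year rate 2.118 μm/a
copper: T>10 °C ⇒ hinge -0.080·(18.1−10) = -0.6480
  sulphur-dioxide contribution → 1.197 μm/a
  chloride contribution → 1.282 μm/a
  ⇒ r_corr(copper) = 2.478 μm/a
Ordering by μm/a: copper (2.48) > zinc (2.12)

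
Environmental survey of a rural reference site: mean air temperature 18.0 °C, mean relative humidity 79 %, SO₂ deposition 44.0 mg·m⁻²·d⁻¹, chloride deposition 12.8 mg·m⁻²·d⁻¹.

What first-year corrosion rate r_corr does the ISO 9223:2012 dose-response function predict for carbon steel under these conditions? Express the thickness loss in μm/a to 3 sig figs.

r_corr = 53.7 μm/a

carbon steel: T>10 °C ⇒ hinge -0.054·(18.0−10) = -0.4320
  sulphur-dioxide contribution → 39.92 μm/a
  chloride contribution → 13.8 μm/a
  ⇒ r_corr(carbon steel) = 53.72 μm/a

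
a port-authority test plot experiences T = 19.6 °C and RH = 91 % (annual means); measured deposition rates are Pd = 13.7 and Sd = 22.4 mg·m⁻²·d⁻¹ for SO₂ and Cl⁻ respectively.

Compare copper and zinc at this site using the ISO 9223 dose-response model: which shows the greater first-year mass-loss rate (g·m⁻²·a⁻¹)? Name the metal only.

copper

copper: f(T) = -0.080·(T−10) [T>10 °C] = -0.7680
  SO₂ term: 0.0053·13.7^0.26·exp(0.059·91-0.7680) = 1.042
  Cl⁻ term: 0.01025·22.4^0.27·exp(0.036·91+0.049·19.6) = 1.641
  sum: 1.042 + 1.641 → r_corr = 2.683 μm/a
  mass loss = 2.683 μm/a × 8.96 g/cm³ = 24.04 g·m⁻²·a⁻¹
zinc: temperature factor f = -0.071·(9.6) = -0.6816
  Pd branch = 0.0129·Pd^0.44·e^(0.046·RH+f) = 1.357 μm/a
  Cl⁻ term: 0.0175·22.4^0.57·exp(0.008·91+0.085·19.6) = 1.128
  sum: 1.357 + 1.128 → r_corr = 2.486 μm/a
  mass loss = 2.486 μm/a × 7.14 g/cm³ = 17.75 g·m⁻²·a⁻¹
Ordering by g·m⁻²·a⁻¹: copper (24) > zinc (17.7)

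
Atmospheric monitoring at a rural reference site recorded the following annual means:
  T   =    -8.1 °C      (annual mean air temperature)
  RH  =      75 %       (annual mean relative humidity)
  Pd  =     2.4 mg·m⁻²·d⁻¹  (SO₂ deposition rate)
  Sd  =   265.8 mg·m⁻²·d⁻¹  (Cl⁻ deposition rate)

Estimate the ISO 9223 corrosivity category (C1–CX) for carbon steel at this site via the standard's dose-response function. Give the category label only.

carbon steel: T≤10 °C ⇒ hinge +0.150·(-8.1−10) = -2.7150
  SO₂ term: 1.77·2.4^0.52·exp(0.02·75-2.7150) = 0.828
  Cl⁻ term: 0.102·265.8^0.62·exp(0.033·75+0.04·-8.1) = 27.92
  r_corr = 0.828 + 27.92 = 28.75 μm/a
ISO 9223 Table 2 (carbon steel): 25 < 28.8 ≤ 50 μm/a ⇒ C3

C3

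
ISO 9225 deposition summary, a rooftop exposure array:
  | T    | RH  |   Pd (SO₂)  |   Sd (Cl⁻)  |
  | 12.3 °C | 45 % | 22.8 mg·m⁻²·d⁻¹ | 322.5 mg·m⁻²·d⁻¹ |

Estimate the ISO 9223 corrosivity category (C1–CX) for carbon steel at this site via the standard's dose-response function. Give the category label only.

C3

carbon steel: T>10 °C ⇒ hinge -0.054·(12.3−10) = -0.1242
  SO₂ term: 1.77·22.8^0.52·exp(0.02·45-0.1242) = 19.54
  Cl⁻ term: 0.102·322.5^0.62·exp(0.033·45+0.04·12.3) = 26.45
  sum: 19.54 + 26.45 → r_corr = 46 μm/a
46 μm/a falls in (25, 50] for carbon steel → category C3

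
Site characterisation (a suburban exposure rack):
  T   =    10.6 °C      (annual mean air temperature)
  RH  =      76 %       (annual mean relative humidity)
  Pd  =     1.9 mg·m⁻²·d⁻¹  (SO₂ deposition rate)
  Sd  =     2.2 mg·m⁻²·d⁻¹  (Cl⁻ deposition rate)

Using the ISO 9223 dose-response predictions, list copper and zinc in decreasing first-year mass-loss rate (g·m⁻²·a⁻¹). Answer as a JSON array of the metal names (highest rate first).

copper: f(T) = -0.080·(T−10) [T>10 °C] = -0.0480
  Pd branch = 0.0053·Pd^0.26·e^(0.059·RH+f) = 0.5288 μm/a
  Cl⁻ term: 0.01025·2.2^0.27·exp(0.036·76+0.049·10.6) = 0.3288
  sum: 0.5288 + 0.3288 → r_corr = 0.8576 μm/a
  mass loss = 0.8576 μm/a × 8.96 g/cm³ = 7.684 g·m⁻²·a⁻¹
zinc: T>10 °C ⇒ hinge -0.071·(10.6−10) = -0.0426
  SO₂ term: 0.0129·1.9^0.44·exp(0.046·76-0.0426) = 0.5408
  Cl⁻ term: 0.0175·2.2^0.57·exp(0.008·76+0.085·10.6) = 0.124
  r_corr = 0.5408 + 0.124 = 0.6648 μm/a
  mass loss = 0.6648 μm/a × 7.14 g/cm³ = 4.747 g·m⁻²·a⁻¹
Ordering by g·m⁻²·a⁻¹: copper (7.68) > zinc (4.75)

["copper", "zinc"]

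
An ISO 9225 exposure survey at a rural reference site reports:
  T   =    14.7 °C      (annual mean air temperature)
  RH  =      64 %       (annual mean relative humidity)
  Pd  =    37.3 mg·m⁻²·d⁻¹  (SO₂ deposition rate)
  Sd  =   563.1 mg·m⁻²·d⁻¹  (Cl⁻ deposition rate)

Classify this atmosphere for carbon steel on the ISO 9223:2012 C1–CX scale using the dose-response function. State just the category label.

carbon steel: T>10 °C ⇒ hinge -0.054·(14.7−10) = -0.2538
  SO₂ term: 1.77·37.3^0.52·exp(0.02·64-0.2538) = 32.43
  Sd branch = 0.102·Sd^0.62·e^(0.033·RH+0.04·T) = 77.01 μm/a
  sum: 32.43 + 77.01 → r_corr = 109.4 μm/a
ISO 9223 Table 2 (carbon steel): 80 < 109 ≤ 200 μm/a ⇒ C5

C5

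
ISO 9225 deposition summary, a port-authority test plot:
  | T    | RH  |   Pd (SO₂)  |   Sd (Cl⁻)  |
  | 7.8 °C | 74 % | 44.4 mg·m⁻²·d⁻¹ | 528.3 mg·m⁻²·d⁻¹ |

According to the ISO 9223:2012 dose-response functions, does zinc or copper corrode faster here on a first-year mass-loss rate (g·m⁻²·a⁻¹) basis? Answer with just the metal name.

zinc

zinc: f(T) = +0.038·(T−10) [T≤10 °C] = -0.0836
  Pd branch = 0.0129·Pd^0.44·e^(0.046·RH+f) = 1.894 μm/a
  Cl⁻ term: 0.0175·528.3^0.57·exp(0.008·74+0.085·7.8) = 2.188
  r_corr = 1.894 + 2.188 = 4.083 μm/a
  mass loss = 4.083 μm/a × 7.14 g/cm³ = 29.15 g·m⁻²·a⁻¹
copper: f(T) = +0.126·(T−10) [T≤10 °C] = -0.2772
  SO₂ term: 0.0053·44.4^0.26·exp(0.059·74-0.2772) = 0.8479
  Sd branch = 0.01025·Sd^0.27·e^(0.036·RH+0.049·T) = 1.172 μm/a
  r_corr = 0.8479 + 1.172 = 2.02 μm/a
  mass loss = 2.02 μm/a × 8.96 g/cm³ = 18.1 g·m⁻²·a⁻¹
Ordering by g·m⁻²·a⁻¹: zinc (29.2) > copper (18.1)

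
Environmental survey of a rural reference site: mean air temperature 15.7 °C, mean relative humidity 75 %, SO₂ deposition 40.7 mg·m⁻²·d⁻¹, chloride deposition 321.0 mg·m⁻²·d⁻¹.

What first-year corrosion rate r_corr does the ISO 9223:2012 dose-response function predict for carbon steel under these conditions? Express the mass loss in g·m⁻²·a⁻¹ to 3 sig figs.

r_corr = 953 g·m⁻²·a⁻¹

carbon steel: T>10 °C ⇒ hinge -0.054·(15.7−10) = -0.3078
  sulphur-dioxide contribution → 40.06 μm/a
  chloride contribution → 81.33 μm/a
  total first-year rate 121.4 μm/a
Convert to mass loss: 121.4 μm/a × 7.85 g/cm³ = 952.9 g·m⁻²·a⁻¹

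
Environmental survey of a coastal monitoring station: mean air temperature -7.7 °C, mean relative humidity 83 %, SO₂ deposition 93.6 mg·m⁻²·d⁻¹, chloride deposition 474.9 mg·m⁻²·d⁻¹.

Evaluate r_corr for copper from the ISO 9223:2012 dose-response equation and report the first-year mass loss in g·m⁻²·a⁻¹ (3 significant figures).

r_corr = 8.82 g·m⁻²·a⁻¹

copper: f(T) = +0.126·(T−10) [T≤10 °C] = -2.2302
  SO₂ term: 0.0053·93.6^0.26·exp(0.059·83-2.2302) = 0.2483
  Sd branch = 0.01025·Sd^0.27·e^(0.036·RH+0.049·T) = 0.7366 μm/a
  sum: 0.2483 + 0.7366 → r_corr = 0.9849 μm/a
Convert to mass loss: 0.9849 μm/a × 8.96 g/cm³ = 8.825 g·m⁻²·a⁻¹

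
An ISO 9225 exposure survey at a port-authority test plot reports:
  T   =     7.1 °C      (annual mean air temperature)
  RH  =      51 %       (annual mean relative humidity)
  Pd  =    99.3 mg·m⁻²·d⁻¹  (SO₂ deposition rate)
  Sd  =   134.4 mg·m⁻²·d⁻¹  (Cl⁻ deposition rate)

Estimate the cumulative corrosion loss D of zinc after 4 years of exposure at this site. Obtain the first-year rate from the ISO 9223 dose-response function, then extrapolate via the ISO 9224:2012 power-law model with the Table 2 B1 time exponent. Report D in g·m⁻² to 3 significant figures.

D(4) = 37.4 g·m⁻²

zinc: f(T) = +0.038·(T−10) [T≤10 °C] = -0.1102
  SO₂ term: 0.0129·99.3^0.44·exp(0.046·51-0.1102) = 0.9125
  Cl⁻ term: 0.0175·134.4^0.57·exp(0.008·51+0.085·7.1) = 0.7862
  sum: 0.9125 + 0.7862 → r_corr = 1.699 μm/a
Power-law: D(4) = r_corr · 4^0.813
  D(4) = 1.699 × 4^0.813 = 1.699 × 3.087 = 5.243 μm
  Mass loss = 5.243 μm × 7.14 g/cm³ = 37.44 g·m⁻²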